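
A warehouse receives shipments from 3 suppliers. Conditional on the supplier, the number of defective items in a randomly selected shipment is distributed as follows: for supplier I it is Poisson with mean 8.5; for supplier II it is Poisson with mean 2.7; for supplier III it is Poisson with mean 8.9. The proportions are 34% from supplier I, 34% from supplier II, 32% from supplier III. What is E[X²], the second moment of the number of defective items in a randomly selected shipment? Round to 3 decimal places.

For each component E[X²] = Var + (mean)², giving I: 80.75; II: 9.99; III: 88.11.
Overall E[X²] = 0.34·80.75 + 0.34·9.99 + 0.32·88.11 = 59.0468.

59.047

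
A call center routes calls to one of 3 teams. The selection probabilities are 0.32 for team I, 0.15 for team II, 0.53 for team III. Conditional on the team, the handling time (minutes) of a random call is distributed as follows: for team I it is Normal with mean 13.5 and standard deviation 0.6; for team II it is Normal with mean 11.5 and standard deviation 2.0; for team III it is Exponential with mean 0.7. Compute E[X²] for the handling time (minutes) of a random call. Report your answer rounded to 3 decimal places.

For each component E[X²] = Var + (mean)², giving I: 182.61; II: 136.25; III: 0.98.
Overall E[X²] = 0.32·182.61 + 0.15·136.25 + 0.53·0.98 = 79.3921.

79.392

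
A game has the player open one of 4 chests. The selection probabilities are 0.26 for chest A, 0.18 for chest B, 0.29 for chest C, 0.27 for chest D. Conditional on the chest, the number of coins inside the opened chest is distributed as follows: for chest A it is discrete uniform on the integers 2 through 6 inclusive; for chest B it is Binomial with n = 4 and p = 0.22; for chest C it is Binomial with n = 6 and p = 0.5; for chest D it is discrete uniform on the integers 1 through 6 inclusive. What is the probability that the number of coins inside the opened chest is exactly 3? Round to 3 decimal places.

Conditional on each chest, P(X = 3): A: 0.2; B: 0.0332218; C: 0.3125; D: 0.166667.
By total probability, P(X = 3) = 0.26·0.2 + 0.18·0.0332218 + 0.29·0.3125 + 0.27·0.166667 = 0.193605.

0.194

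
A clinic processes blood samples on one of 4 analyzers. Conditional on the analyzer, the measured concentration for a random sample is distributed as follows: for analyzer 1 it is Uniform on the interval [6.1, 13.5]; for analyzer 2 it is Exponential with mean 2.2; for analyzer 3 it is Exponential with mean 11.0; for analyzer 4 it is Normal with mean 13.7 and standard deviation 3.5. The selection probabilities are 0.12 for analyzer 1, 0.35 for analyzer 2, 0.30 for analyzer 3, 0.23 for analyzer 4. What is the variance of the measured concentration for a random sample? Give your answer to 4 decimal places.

63.5370

Per component, 1: μ=9.8, E[X²]=100.603; 2: μ=2.2, E[X²]=9.68; 3: μ=11, E[X²]=242; 4: μ=13.7, E[X²]=199.94.
E[X] = 0.12·9.8 + 0.35·2.2 + 0.3·11 + 0.23·13.7 = 8.397.
E[X²] = 0.12·100.603 + 0.35·9.68 + 0.3·242 + 0.23·199.94 = 134.047.
Var(X) = E[X²] − (E[X])² = 134.047 − 70.5096 = 63.537.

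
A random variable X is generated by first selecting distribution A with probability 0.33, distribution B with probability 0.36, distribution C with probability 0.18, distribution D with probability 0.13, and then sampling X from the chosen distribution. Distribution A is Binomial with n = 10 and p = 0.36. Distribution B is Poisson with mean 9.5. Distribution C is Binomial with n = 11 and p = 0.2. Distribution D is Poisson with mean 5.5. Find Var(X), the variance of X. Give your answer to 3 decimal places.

Per component, A: μ=3.6, E[X²]=15.264; B: μ=9.5, E[X²]=99.75; C: μ=2.2, E[X²]=6.6; D: μ=5.5, E[X²]=35.75.
E[X] = 0.33·3.6 + 0.36·9.5 + 0.18·2.2 + 0.13·5.5 = 5.719.
E[X²] = 0.33·15.264 + 0.36·99.75 + 0.18·6.6 + 0.13·35.75 = 46.7826.
Var(X) = E[X²] − (E[X])² = 46.7826 − 32.707 = 14.0757.

14.076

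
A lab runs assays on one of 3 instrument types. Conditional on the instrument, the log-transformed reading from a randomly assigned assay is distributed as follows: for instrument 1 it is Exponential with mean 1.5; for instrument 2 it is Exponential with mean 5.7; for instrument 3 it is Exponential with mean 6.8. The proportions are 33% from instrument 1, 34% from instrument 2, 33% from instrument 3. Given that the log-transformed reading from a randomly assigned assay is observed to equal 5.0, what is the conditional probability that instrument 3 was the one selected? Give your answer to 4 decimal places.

Likelihoods f(5.0 | ·): 1: 0.0237827; 2: 0.0729735; 3: 0.0704948.
Posterior ∝ prior × likelihood. Numerator for 3: 0.33·0.0704948 = 0.0232633.
Normalizing constant: 0.33·0.0237827 + 0.34·0.0729735 + 0.33·0.0704948 = 0.0559225.
P(3 | observation) = 0.0232633 / 0.0559225 = 0.415991.

0.4160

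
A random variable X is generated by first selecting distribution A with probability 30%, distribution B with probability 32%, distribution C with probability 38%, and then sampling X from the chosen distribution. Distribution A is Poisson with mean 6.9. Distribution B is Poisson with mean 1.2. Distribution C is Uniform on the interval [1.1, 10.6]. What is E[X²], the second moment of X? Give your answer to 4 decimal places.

For each component E[X²] = Var + (mean)², giving A: 54.51; B: 2.64; C: 41.7433.
Overall E[X²] = 0.3·54.51 + 0.32·2.64 + 0.38·41.7433 = 33.0603.

33.0603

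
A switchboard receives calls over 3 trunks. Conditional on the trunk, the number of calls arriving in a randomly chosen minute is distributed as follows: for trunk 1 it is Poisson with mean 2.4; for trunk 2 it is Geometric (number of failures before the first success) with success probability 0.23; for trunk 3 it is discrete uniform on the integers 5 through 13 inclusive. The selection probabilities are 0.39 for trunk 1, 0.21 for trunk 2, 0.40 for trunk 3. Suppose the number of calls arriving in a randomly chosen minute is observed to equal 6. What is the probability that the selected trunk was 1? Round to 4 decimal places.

0.1470

Likelihoods P(X=6 | ·): 1: 0.0240784; 2: 0.0479371; 3: 0.111111.
Posterior ∝ prior × likelihood. Numerator for 1: 0.39·0.0240784 = 0.00939059.
Normalizing constant: 0.39·0.0240784 + 0.21·0.0479371 + 0.4·0.111111 = 0.0639018.
P(1 | observation) = 0.00939059 / 0.0639018 = 0.146953.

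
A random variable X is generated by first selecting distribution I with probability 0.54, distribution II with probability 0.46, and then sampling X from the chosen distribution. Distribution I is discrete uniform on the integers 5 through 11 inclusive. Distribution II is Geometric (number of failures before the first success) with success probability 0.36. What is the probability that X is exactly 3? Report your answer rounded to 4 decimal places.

0.0434

Conditional on each component, P(X = 3): I: 0; II: 0.0943718.
By total probability, P(X = 3) = 0.54·0 + 0.46·0.0943718 = 0.043411.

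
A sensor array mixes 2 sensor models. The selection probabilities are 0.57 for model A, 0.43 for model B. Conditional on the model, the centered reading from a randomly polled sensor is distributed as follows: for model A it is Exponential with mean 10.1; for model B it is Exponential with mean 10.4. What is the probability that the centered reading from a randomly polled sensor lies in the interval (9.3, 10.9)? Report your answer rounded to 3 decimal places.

0.058

Conditional on each model, P(9.3 < X < 10.9): A: 0.0583389; B: 0.0583107.
By total probability, P(9.3 < X < 10.9) = 0.57·0.0583389 + 0.43·0.0583107 = 0.0583268.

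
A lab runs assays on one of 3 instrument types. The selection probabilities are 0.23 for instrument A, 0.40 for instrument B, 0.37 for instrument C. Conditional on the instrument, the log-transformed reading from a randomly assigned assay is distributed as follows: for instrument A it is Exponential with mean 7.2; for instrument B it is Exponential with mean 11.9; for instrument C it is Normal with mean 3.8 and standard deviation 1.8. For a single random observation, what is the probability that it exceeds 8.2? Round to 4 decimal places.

Conditional on each instrument, P(X > 8.2): A: 0.320175; B: 0.50204; C: 0.00725377.
By total probability, P(X > 8.2) = 0.23·0.320175 + 0.4·0.50204 + 0.37·0.00725377 = 0.27714.

0.2771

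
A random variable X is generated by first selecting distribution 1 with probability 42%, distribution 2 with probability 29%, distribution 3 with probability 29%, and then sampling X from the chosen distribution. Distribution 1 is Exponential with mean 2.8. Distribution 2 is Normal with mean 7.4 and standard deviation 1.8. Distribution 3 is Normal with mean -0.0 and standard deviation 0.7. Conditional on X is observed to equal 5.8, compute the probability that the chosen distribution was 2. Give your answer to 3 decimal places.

Likelihoods f(5.8 | ·): 1: 0.045002; 2: 0.149302; 3: 7.04676e-16.
Posterior ∝ prior × likelihood. Numerator for 2: 0.29·0.149302 = 0.0432975.
Normalizing constant: 0.42·0.045002 + 0.29·0.149302 + 0.29·7.04676e-16 = 0.0621983.
P(2 | observation) = 0.0432975 / 0.0621983 = 0.69612.

0.696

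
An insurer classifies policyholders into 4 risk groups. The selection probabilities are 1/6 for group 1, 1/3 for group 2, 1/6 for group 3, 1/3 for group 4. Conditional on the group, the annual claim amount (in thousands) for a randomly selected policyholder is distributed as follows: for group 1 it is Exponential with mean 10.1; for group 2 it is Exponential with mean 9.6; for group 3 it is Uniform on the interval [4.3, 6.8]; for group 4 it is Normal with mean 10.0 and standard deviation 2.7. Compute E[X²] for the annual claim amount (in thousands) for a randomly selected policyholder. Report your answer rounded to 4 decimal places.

For each component E[X²] = Var + (mean)², giving 1: 204.02; 2: 184.32; 3: 31.3233; 4: 107.29.
Overall E[X²] = 0.166667·204.02 + 0.333333·184.32 + 0.166667·31.3233 + 0.333333·107.29 = 136.427.

136.4272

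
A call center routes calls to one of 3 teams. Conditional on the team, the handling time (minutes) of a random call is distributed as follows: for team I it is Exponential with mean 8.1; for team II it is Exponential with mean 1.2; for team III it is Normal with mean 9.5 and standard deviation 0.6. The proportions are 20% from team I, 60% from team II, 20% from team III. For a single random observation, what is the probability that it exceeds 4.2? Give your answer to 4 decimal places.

0.3372

Conditional on each team, P(X > 4.2): I: 0.595402; II: 0.0301974; III: 1.
By total probability, P(X > 4.2) = 0.2·0.595402 + 0.6·0.0301974 + 0.2·1 = 0.337199.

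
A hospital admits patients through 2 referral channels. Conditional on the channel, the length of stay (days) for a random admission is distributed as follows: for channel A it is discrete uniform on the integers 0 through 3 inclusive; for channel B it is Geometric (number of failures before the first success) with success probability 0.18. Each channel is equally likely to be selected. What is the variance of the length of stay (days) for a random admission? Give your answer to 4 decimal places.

15.6134

Per component, A: μ=1.5, E[X²]=3.5; B: μ=4.55556, E[X²]=46.0617.
E[X] = 0.5·1.5 + 0.5·4.55556 = 3.02778.
E[X²] = 0.5·3.5 + 0.5·46.0617 = 24.7809.
Var(X) = E[X²] − (E[X])² = 24.7809 − 9.16744 = 15.6134.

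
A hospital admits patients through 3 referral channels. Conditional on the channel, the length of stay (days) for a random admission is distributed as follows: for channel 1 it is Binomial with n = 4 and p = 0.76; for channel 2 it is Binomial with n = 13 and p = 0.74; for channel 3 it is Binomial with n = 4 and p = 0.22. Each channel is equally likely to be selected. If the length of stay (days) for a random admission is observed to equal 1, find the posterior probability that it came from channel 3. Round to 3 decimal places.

0.909

Likelihoods P(X=1 | ·): 1: 0.042025; 2: 9.18027e-07; 3: 0.417606.
Posterior ∝ prior × likelihood. Numerator for 3: 0.333333·0.417606 = 0.139202.
Normalizing constant: 0.333333·0.042025 + 0.333333·9.18027e-07 + 0.333333·0.417606 = 0.153211.
P(3 | observation) = 0.139202 / 0.153211 = 0.908566.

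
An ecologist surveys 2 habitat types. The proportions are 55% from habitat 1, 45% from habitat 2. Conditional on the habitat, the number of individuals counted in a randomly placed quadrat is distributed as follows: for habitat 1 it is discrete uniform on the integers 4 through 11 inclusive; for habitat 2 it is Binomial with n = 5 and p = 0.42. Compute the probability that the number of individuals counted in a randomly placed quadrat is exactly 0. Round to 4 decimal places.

0.0295

Conditional on each habitat, P(X = 0): 1: 0; 2: 0.0656357.
By total probability, P(X = 0) = 0.55·0 + 0.45·0.0656357 = 0.0295361.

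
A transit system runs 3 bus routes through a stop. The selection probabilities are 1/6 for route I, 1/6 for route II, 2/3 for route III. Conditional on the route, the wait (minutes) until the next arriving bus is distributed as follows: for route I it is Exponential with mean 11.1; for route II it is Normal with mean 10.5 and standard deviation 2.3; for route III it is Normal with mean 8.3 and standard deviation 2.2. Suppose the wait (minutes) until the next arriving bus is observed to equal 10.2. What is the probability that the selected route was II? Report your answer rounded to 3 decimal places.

Likelihoods f(10.2 | ·): I: 0.0359415; II: 0.171984; III: 0.124889.
Posterior ∝ prior × likelihood. Numerator for II: 0.166667·0.171984 = 0.028664.
Normalizing constant: 0.166667·0.0359415 + 0.166667·0.171984 + 0.666667·0.124889 = 0.117914.
P(II | observation) = 0.028664 / 0.117914 = 0.243093.

0.243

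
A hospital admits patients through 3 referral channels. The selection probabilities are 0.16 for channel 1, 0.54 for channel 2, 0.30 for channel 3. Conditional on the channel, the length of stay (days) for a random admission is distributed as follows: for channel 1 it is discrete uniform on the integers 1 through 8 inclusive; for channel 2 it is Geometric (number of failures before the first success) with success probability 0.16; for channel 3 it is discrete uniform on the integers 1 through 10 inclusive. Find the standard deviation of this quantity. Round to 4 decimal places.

4.5979

Per component, 1: μ=4.5, E[X²]=25.5; 2: μ=5.25, E[X²]=60.375; 3: μ=5.5, E[X²]=38.5.
E[X] = 0.16·4.5 + 0.54·5.25 + 0.3·5.5 = 5.205.
E[X²] = 0.16·25.5 + 0.54·60.375 + 0.3·38.5 = 48.2325.
Var(X) = E[X²] − (E[X])² = 48.2325 − 27.092 = 21.1405.
SD(X) = √21.1405 = 4.59788.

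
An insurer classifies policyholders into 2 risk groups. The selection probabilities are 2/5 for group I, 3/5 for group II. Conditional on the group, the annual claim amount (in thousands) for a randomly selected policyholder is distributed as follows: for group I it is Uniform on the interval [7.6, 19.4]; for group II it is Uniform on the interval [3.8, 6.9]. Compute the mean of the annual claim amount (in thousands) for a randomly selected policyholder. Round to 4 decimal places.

8.6100

Component means — I: 13.5; II: 5.35.
E[X] = 0.4·13.5 + 0.6·5.35 = 8.61.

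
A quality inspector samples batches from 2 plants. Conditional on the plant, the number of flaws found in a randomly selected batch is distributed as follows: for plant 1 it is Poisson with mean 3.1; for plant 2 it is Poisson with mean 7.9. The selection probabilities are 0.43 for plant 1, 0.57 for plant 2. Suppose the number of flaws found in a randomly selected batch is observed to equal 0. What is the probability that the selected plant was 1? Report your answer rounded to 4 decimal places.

Likelihoods P(X=0 | ·): 1: 0.0450492; 2: 0.000370744.
Posterior ∝ prior × likelihood. Numerator for 1: 0.43·0.0450492 = 0.0193712.
Normalizing constant: 0.43·0.0450492 + 0.57·0.000370744 = 0.0195825.
P(1 | observation) = 0.0193712 / 0.0195825 = 0.989209.

0.9892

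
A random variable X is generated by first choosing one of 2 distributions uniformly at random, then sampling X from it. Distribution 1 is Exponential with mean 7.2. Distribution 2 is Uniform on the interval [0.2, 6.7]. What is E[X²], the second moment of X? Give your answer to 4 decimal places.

59.5517

For each component E[X²] = Var + (mean)², giving 1: 103.68; 2: 15.4233.
Overall E[X²] = 0.5·103.68 + 0.5·15.4233 = 59.5517.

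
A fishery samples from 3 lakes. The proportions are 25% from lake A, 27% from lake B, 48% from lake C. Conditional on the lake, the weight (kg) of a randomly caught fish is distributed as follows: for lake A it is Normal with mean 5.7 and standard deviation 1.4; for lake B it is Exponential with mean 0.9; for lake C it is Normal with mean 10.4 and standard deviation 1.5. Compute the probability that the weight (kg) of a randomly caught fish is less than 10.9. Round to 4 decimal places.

Conditional on each lake, P(X < 10.9): A: 0.999898; B: 0.999995; C: 0.630559.
By total probability, P(X < 10.9) = 0.25·0.999898 + 0.27·0.999995 + 0.48·0.630559 = 0.822641.

0.8226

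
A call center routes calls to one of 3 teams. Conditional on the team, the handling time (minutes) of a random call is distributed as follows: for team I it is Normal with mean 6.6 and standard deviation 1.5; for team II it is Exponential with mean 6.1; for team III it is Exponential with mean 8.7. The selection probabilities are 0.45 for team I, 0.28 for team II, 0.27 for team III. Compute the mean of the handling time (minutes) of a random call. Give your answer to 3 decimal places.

Component means — I: 6.6; II: 6.1; III: 8.7.
E[X] = 0.45·6.6 + 0.28·6.1 + 0.27·8.7 = 7.027.

7.027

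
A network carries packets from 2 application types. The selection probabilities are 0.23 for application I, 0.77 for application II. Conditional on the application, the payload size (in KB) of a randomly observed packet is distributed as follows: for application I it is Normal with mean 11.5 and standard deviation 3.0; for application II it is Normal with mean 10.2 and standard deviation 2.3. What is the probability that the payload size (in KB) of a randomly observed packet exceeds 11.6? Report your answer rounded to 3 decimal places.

Conditional on each application, P(X > 11.6): I: 0.486704; II: 0.271363.
By total probability, P(X > 11.6) = 0.23·0.486704 + 0.77·0.271363 = 0.320892.

0.321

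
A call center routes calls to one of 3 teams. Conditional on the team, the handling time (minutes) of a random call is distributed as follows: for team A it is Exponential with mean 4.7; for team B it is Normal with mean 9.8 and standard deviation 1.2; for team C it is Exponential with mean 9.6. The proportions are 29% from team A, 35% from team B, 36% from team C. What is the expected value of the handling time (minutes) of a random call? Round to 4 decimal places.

Component means — A: 4.7; B: 9.8; C: 9.6.
E[X] = 0.29·4.7 + 0.35·9.8 + 0.36·9.6 = 8.249.

8.2490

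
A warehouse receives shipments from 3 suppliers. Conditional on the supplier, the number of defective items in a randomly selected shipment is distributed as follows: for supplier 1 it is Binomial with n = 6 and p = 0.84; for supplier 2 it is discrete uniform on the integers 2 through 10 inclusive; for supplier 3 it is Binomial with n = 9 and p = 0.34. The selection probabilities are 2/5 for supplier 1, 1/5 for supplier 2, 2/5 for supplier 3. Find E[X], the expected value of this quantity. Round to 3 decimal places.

Component means — 1: 5.04; 2: 6; 3: 3.06.
E[X] = 0.4·5.04 + 0.2·6 + 0.4·3.06 = 4.44.

4.440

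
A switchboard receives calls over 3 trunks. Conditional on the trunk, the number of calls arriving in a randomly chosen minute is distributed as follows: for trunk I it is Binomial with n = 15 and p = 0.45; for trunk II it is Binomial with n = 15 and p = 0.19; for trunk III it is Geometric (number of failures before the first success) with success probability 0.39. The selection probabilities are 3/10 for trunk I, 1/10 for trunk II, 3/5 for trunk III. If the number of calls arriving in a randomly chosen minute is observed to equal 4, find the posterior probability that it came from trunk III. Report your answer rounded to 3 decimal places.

Likelihoods P(X=4 | ·): I: 0.077978; II: 0.175179; III: 0.0539988.
Posterior ∝ prior × likelihood. Numerator for III: 0.6·0.0539988 = 0.0323993.
Normalizing constant: 0.3·0.077978 + 0.1·0.175179 + 0.6·0.0539988 = 0.0733106.
P(III | observation) = 0.0323993 / 0.0733106 = 0.441945.

0.442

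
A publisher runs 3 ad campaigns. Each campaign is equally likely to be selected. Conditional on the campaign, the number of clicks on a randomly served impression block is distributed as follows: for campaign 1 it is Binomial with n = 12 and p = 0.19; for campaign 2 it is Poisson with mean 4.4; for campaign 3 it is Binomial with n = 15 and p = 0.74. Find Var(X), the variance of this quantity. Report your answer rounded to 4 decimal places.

17.1750

Per component, 1: μ=2.28, E[X²]=7.0452; 2: μ=4.4, E[X²]=23.76; 3: μ=11.1, E[X²]=126.096.
E[X] = 0.333333·2.28 + 0.333333·4.4 + 0.333333·11.1 = 5.92667.
E[X²] = 0.333333·7.0452 + 0.333333·23.76 + 0.333333·126.096 = 52.3004.
Var(X) = E[X²] − (E[X])² = 52.3004 − 35.1254 = 17.175.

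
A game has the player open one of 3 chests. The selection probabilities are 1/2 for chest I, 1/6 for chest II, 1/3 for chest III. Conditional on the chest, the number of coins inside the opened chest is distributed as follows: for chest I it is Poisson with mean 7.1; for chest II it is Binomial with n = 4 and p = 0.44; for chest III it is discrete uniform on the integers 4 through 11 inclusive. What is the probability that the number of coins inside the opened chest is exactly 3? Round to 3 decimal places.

Conditional on each chest, P(X = 3): I: 0.049219; II: 0.190812; III: 0.
By total probability, P(X = 3) = 0.5·0.049219 + 0.166667·0.190812 + 0.333333·0 = 0.0564115.

0.056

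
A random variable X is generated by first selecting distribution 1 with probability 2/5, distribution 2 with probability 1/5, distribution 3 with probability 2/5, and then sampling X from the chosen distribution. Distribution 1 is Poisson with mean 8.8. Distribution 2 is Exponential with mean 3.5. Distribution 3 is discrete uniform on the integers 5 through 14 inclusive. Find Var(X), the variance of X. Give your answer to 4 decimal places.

14.4756

Per component, 1: μ=8.8, E[X²]=86.24; 2: μ=3.5, E[X²]=24.5; 3: μ=9.5, E[X²]=98.5.
E[X] = 0.4·8.8 + 0.2·3.5 + 0.4·9.5 = 8.02.
E[X²] = 0.4·86.24 + 0.2·24.5 + 0.4·98.5 = 78.796.
Var(X) = E[X²] − (E[X])² = 78.796 − 64.3204 = 14.4756.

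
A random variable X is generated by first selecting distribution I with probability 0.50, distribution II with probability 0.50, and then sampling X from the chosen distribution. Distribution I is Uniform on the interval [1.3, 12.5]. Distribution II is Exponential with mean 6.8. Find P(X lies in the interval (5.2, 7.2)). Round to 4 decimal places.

0.1486

Conditional on each component, P(5.2 < X < 7.2): I: 0.178571; II: 0.118607.
By total probability, P(5.2 < X < 7.2) = 0.5·0.178571 + 0.5·0.118607 = 0.148589.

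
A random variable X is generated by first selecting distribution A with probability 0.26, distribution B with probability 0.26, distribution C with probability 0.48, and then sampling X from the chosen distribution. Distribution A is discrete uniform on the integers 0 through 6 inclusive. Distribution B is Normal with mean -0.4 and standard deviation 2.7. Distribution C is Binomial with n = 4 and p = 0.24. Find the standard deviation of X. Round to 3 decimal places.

Per component, A: μ=3, E[X²]=13; B: μ=-0.4, E[X²]=7.45; C: μ=0.96, E[X²]=1.6512.
E[X] = 0.26·3 + 0.26·-0.4 + 0.48·0.96 = 1.1368.
E[X²] = 0.26·13 + 0.26·7.45 + 0.48·1.6512 = 6.10958.
Var(X) = E[X²] − (E[X])² = 6.10958 − 1.29231 = 4.81726.
SD(X) = √4.81726 = 2.19483.

2.195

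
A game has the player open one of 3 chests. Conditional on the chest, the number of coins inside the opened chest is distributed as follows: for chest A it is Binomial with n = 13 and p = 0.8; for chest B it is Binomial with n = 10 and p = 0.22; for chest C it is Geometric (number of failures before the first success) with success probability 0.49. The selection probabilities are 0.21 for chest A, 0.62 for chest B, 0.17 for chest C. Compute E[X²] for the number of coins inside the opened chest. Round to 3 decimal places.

For each component E[X²] = Var + (mean)², giving A: 110.24; B: 6.556; C: 3.20741.
Overall E[X²] = 0.21·110.24 + 0.62·6.556 + 0.17·3.20741 = 27.7604.

27.760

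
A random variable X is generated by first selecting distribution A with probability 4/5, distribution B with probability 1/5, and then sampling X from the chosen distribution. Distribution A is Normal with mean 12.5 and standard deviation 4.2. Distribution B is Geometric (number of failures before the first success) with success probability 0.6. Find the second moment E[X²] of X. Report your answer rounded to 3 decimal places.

139.423

For each component E[X²] = Var + (mean)², giving A: 173.89; B: 1.55556.
Overall E[X²] = 0.8·173.89 + 0.2·1.55556 = 139.423.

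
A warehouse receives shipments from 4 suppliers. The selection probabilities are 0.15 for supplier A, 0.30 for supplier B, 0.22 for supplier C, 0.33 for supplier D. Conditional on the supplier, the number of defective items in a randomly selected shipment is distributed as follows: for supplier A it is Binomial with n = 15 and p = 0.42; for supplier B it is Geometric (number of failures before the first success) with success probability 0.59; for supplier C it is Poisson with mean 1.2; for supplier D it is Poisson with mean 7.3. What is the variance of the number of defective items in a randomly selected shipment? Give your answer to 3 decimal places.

Per component, A: μ=6.3, E[X²]=43.344; B: μ=0.694915, E[X²]=1.66073; C: μ=1.2, E[X²]=2.64; D: μ=7.3, E[X²]=60.59.
E[X] = 0.15·6.3 + 0.3·0.694915 + 0.22·1.2 + 0.33·7.3 = 3.82647.
E[X²] = 0.15·43.344 + 0.3·1.66073 + 0.22·2.64 + 0.33·60.59 = 27.5753.
Var(X) = E[X²] − (E[X])² = 27.5753 − 14.6419 = 12.9334.

12.933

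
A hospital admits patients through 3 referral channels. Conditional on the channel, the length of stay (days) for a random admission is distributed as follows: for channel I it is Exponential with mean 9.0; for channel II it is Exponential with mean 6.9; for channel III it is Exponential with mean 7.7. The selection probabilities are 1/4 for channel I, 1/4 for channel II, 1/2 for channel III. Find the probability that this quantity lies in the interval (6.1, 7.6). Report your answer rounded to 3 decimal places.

0.080

Conditional on each channel, P(6.1 < X < 7.6): I: 0.077948; II: 0.0807141; III: 0.0801557.
By total probability, P(6.1 < X < 7.6) = 0.25·0.077948 + 0.25·0.0807141 + 0.5·0.0801557 = 0.0797434.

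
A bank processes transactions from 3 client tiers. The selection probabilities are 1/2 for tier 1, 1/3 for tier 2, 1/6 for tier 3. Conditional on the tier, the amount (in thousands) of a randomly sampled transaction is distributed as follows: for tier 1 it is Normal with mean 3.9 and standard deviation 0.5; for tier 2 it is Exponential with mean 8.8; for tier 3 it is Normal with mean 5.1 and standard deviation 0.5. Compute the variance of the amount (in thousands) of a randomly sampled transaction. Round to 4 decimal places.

Per component, 1: μ=3.9, E[X²]=15.46; 2: μ=8.8, E[X²]=154.88; 3: μ=5.1, E[X²]=26.26.
E[X] = 0.5·3.9 + 0.333333·8.8 + 0.166667·5.1 = 5.73333.
E[X²] = 0.5·15.46 + 0.333333·154.88 + 0.166667·26.26 = 63.7333.
Var(X) = E[X²] − (E[X])² = 63.7333 − 32.8711 = 30.8622.

30.8622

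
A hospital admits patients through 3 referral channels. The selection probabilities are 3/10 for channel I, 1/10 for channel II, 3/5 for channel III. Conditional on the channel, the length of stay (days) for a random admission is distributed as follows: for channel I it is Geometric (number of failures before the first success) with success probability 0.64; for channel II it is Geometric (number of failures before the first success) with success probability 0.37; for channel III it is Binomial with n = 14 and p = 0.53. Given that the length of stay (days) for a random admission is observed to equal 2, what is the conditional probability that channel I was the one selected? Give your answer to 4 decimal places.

0.6018

Likelihoods P(X=2 | ·): I: 0.082944; II: 0.146853; III: 0.00297008.
Posterior ∝ prior × likelihood. Numerator for I: 0.3·0.082944 = 0.0248832.
Normalizing constant: 0.3·0.082944 + 0.1·0.146853 + 0.6·0.00297008 = 0.0413505.
P(I | observation) = 0.0248832 / 0.0413505 = 0.601762.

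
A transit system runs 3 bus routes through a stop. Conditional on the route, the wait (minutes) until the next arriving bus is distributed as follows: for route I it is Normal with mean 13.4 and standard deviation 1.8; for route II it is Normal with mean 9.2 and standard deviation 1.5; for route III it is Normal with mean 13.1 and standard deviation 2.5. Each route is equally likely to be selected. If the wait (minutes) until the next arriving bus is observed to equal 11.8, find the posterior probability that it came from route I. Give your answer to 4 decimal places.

0.4291

Likelihoods f(11.8 | ·): I: 0.149302; II: 0.0592123; III: 0.139397.
Posterior ∝ prior × likelihood. Numerator for I: 0.333333·0.149302 = 0.0497672.
Normalizing constant: 0.333333·0.149302 + 0.333333·0.0592123 + 0.333333·0.139397 = 0.11597.
P(I | observation) = 0.0497672 / 0.11597 = 0.429137.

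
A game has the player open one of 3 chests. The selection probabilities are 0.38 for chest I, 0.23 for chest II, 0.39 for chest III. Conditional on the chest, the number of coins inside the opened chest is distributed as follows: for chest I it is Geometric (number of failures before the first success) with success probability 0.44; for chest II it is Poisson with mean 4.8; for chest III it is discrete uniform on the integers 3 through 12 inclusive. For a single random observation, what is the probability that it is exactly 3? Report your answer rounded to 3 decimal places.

0.103

Conditional on each chest, P(X = 3): I: 0.077271; II: 0.151691; III: 0.1.
By total probability, P(X = 3) = 0.38·0.077271 + 0.23·0.151691 + 0.39·0.1 = 0.103252.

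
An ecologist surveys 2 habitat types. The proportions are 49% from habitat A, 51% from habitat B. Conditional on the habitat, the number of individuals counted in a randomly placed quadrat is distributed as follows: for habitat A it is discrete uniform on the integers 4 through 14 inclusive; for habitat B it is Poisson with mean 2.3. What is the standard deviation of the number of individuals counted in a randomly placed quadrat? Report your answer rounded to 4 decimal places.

4.1582

Per component, A: μ=9, E[X²]=91; B: μ=2.3, E[X²]=7.59.
E[X] = 0.49·9 + 0.51·2.3 = 5.583.
E[X²] = 0.49·91 + 0.51·7.59 = 48.4609.
Var(X) = E[X²] − (E[X])² = 48.4609 − 31.1699 = 17.291.
SD(X) = √17.291 = 4.15825.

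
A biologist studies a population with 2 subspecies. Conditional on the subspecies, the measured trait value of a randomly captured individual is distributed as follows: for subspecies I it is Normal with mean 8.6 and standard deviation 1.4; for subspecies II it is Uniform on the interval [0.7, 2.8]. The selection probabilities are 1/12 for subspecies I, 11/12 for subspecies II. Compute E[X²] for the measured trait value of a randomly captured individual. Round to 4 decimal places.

For each component E[X²] = Var + (mean)², giving I: 75.92; II: 3.43.
Overall E[X²] = 0.0833333·75.92 + 0.916667·3.43 = 9.47083.

9.4708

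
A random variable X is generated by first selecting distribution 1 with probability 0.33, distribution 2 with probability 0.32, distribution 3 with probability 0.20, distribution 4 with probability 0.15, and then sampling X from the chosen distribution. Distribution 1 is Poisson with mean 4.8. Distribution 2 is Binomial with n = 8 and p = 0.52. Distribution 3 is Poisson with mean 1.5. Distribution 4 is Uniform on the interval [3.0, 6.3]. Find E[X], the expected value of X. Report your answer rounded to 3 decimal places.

Component means — 1: 4.8; 2: 4.16; 3: 1.5; 4: 4.65.
E[X] = 0.33·4.8 + 0.32·4.16 + 0.2·1.5 + 0.15·4.65 = 3.9127.

3.913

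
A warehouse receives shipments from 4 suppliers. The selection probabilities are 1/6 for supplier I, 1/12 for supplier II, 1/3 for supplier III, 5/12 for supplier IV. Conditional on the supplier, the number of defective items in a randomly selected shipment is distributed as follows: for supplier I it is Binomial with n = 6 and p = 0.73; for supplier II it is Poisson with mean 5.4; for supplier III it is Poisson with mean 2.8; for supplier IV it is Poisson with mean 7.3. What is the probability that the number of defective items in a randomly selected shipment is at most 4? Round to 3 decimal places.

0.461

Conditional on each supplier, P(X ≤ 4): I: 0.512828; II: 0.373311; III: 0.847676; IV: 0.14734.
By total probability, P(X ≤ 4) = 0.166667·0.512828 + 0.0833333·0.373311 + 0.333333·0.847676 + 0.416667·0.14734 = 0.460531.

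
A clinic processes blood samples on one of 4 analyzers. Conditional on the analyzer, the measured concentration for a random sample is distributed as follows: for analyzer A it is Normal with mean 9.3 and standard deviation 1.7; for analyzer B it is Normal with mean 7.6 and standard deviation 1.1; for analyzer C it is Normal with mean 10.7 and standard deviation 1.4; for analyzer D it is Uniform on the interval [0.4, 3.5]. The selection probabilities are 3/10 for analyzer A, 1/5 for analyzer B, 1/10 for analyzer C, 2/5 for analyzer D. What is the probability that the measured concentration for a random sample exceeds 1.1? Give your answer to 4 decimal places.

Conditional on each analyzer, P(X > 1.1): A: 0.999999; B: 1; C: 1; D: 0.774194.
By total probability, P(X > 1.1) = 0.3·0.999999 + 0.2·1 + 0.1·1 + 0.4·0.774194 = 0.909677.

0.9097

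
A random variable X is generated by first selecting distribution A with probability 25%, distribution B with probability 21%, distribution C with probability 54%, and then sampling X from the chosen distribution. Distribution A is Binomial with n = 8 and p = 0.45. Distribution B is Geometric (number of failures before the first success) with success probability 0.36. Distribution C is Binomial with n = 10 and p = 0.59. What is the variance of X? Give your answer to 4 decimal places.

Per component, A: μ=3.6, E[X²]=14.94; B: μ=1.77778, E[X²]=8.09877; C: μ=5.9, E[X²]=37.229.
E[X] = 0.25·3.6 + 0.21·1.77778 + 0.54·5.9 = 4.45933.
E[X²] = 0.25·14.94 + 0.21·8.09877 + 0.54·37.229 = 25.5394.
Var(X) = E[X²] − (E[X])² = 25.5394 − 19.8857 = 5.65375.

5.6537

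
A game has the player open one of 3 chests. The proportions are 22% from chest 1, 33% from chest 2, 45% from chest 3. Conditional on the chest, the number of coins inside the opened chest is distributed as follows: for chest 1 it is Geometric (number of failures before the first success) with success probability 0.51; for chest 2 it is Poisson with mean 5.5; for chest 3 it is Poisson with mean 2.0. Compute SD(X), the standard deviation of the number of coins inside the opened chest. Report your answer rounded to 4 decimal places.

2.5596

Per component, 1: μ=0.960784, E[X²]=2.807; 2: μ=5.5, E[X²]=35.75; 3: μ=2, E[X²]=6.
E[X] = 0.22·0.960784 + 0.33·5.5 + 0.45·2 = 2.92637.
E[X²] = 0.22·2.807 + 0.33·35.75 + 0.45·6 = 15.115.
Var(X) = E[X²] − (E[X])² = 15.115 − 8.56366 = 6.55138.
SD(X) = √6.55138 = 2.55957.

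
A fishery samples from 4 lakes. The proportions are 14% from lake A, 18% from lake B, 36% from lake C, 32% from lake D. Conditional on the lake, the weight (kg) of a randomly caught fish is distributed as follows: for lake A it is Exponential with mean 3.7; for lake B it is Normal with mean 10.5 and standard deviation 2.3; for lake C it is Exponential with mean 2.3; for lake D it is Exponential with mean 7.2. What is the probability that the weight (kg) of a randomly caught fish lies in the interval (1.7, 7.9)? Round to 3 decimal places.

0.401

Conditional on each lake, P(1.7 < X < 7.9): A: 0.513396; B: 0.129081; C: 0.445297; D: 0.455896.
By total probability, P(1.7 < X < 7.9) = 0.14·0.513396 + 0.18·0.129081 + 0.36·0.445297 + 0.32·0.455896 = 0.401304.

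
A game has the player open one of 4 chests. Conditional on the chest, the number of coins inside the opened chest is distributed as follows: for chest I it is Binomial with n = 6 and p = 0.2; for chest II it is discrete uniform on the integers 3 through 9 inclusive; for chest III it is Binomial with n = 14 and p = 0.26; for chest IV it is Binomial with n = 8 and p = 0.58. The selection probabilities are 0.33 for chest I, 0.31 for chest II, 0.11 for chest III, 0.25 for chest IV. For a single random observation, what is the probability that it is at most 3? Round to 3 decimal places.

0.474

Conditional on each chest, P(X ≤ 3): I: 0.98304; II: 0.142857; III: 0.48638; IV: 0.206164.
By total probability, P(X ≤ 3) = 0.33·0.98304 + 0.31·0.142857 + 0.11·0.48638 + 0.25·0.206164 = 0.473732.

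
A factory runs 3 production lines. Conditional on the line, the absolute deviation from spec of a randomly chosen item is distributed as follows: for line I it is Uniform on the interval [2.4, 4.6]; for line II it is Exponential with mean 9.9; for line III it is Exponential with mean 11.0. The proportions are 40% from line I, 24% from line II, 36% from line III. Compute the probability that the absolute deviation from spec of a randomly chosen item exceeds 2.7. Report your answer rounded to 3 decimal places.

Conditional on each line, P(X > 2.7): I: 0.863636; II: 0.7613; III: 0.782349.
By total probability, P(X > 2.7) = 0.4·0.863636 + 0.24·0.7613 + 0.36·0.782349 = 0.809812.

0.810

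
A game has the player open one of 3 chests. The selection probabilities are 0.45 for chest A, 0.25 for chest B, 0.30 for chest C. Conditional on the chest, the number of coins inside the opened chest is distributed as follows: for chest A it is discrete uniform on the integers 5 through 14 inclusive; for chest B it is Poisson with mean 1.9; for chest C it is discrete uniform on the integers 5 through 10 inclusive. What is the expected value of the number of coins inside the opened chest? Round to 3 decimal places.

Component means — A: 9.5; B: 1.9; C: 7.5.
E[X] = 0.45·9.5 + 0.25·1.9 + 0.3·7.5 = 7.

7.000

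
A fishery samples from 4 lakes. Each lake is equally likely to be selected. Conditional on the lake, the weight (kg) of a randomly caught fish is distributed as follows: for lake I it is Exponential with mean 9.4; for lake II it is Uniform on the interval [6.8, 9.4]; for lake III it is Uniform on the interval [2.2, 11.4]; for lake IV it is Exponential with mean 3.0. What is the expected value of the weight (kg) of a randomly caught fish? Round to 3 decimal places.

Component means — I: 9.4; II: 8.1; III: 6.8; IV: 3.
E[X] = 0.25·9.4 + 0.25·8.1 + 0.25·6.8 + 0.25·3 = 6.825.

6.825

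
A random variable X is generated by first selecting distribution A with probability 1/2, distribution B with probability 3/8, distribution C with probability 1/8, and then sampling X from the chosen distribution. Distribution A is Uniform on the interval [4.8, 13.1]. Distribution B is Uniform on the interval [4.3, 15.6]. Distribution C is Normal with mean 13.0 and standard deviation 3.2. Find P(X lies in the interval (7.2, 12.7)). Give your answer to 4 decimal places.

Conditional on each component, P(7.2 < X < 12.7): A: 0.662651; B: 0.486726; C: 0.427699.
By total probability, P(7.2 < X < 12.7) = 0.5·0.662651 + 0.375·0.486726 + 0.125·0.427699 = 0.56731.

0.5673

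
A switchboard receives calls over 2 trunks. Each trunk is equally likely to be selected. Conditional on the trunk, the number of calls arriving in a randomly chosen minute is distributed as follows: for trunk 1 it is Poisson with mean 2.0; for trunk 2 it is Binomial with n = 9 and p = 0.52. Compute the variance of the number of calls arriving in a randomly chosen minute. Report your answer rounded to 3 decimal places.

Per component, 1: μ=2, E[X²]=6; 2: μ=4.68, E[X²]=24.1488.
E[X] = 0.5·2 + 0.5·4.68 = 3.34.
E[X²] = 0.5·6 + 0.5·24.1488 = 15.0744.
Var(X) = E[X²] − (E[X])² = 15.0744 − 11.1556 = 3.9188.

3.919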